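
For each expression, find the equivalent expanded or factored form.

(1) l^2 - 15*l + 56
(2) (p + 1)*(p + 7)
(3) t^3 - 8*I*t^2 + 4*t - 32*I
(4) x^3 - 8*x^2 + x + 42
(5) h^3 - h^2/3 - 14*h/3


(1) = (l - 8)*(l - 7)
(2) = p^2 + 8*p + 7
(3) = (t - 8*I)*(t - 2*I)*(t + 2*I)
(4) = (x - 7)*(x - 3)*(x + 2)
(5) = h*(h - 7/3)*(h + 2)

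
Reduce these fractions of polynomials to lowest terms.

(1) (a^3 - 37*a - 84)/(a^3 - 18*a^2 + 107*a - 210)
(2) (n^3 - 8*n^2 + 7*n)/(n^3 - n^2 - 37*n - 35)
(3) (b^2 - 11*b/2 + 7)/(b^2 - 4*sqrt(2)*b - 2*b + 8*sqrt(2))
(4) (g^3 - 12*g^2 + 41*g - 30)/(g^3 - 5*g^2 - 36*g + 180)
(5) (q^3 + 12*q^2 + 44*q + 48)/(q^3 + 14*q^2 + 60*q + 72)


(1) = (a^2 + 7*a + 12)/(a^2 - 11*a + 30)
(2) = (n^2 - n)/(n^2 + 6*n + 5)
(3) = (2*b - 7)/(2*b - 8*sqrt(2))
(4) = (g - 1)/(g + 6)
(5) = (q + 4)/(q + 6)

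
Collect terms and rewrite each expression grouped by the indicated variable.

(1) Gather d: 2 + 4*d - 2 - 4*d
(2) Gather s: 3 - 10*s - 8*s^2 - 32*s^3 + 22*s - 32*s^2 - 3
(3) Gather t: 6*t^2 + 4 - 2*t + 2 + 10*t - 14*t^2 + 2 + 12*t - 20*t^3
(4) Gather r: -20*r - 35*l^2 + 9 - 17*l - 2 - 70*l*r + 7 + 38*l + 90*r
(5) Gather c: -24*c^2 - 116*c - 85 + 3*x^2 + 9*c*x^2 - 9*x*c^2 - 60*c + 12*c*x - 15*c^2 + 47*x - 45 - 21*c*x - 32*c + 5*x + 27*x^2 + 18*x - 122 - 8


(1) = 0
(2) = -32*s^3 - 40*s^2 + 12*s
(3) = -20*t^3 - 8*t^2 + 20*t + 8
(4) = -35*l^2 + 21*l + r*(70 - 70*l) + 14
(5) = c^2*(-9*x - 39) + c*(9*x^2 - 9*x - 208) + 30*x^2 + 70*x - 260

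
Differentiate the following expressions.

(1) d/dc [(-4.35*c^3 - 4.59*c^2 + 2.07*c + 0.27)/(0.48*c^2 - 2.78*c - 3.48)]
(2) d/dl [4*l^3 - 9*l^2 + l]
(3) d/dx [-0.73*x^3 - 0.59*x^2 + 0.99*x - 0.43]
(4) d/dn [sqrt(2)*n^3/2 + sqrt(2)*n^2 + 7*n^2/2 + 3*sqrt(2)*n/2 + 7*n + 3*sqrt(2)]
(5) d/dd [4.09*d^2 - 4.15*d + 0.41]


(1) = (-2.088*c^4 + 24.186*c^3 + 57.1806*c^2 + 31.6872*c - 6.453)/(0.2304*c^4 - 2.6688*c^3 + 4.3876*c^2 + 19.3488*c + 12.1104)
(2) = 12*l^2 - 18*l + 1
(3) = -2.19*x^2 - 1.18*x + 0.99
(4) = 3*sqrt(2)*n^2/2 + 2*sqrt(2)*n + 7*n + 3*sqrt(2)/2 + 7
(5) = 8.18*d - 4.15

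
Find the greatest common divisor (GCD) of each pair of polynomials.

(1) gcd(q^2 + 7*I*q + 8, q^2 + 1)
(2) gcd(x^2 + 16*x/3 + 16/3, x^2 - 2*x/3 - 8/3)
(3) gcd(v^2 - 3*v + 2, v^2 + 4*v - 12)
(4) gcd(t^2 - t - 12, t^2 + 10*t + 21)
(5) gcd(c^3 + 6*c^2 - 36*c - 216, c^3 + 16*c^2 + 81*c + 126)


(1) = q - I
(2) = gcd((x + 4/3)*(x + 4), (x - 2)*(x + 4/3)) = x + 4/3
(3) = gcd((v - 2)*(v - 1), (v - 2)*(v + 6)) = v - 2
(4) = gcd((t - 4)*(t + 3), (t + 3)*(t + 7)) = t + 3
(5) = gcd((c - 6)*(c + 6)^2, (c + 3)*(c + 6)*(c + 7)) = c + 6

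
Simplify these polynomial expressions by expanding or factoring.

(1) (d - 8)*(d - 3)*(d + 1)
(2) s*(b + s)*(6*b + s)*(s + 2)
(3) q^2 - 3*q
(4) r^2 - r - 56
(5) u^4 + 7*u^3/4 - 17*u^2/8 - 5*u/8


(1) = d^3 - 10*d^2 + 13*d + 24
(2) = 6*b^2*s^2 + 12*b^2*s + 7*b*s^3 + 14*b*s^2 + s^4 + 2*s^3
(3) = q*(q - 3)
(4) = (r - 8)*(r + 7)
(5) = u*(u - 1)*(u + 1/4)*(u + 5/2)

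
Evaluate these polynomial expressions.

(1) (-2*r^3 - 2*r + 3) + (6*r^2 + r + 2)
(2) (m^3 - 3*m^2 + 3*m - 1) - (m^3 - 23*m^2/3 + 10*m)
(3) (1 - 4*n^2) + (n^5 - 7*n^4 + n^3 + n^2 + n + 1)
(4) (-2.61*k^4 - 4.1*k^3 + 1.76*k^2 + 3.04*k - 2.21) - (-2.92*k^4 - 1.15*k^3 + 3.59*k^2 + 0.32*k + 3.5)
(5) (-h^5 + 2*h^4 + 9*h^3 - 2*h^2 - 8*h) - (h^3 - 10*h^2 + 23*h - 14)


(1) = -2*r^3 + 6*r^2 - r + 5
(2) = 14*m^2/3 - 7*m - 1
(3) = n^5 - 7*n^4 + n^3 - 3*n^2 + n + 2
(4) = 0.31*k^4 - 2.95*k^3 - 1.83*k^2 + 2.72*k - 5.71
(5) = -h^5 + 2*h^4 + 8*h^3 + 8*h^2 - 31*h + 14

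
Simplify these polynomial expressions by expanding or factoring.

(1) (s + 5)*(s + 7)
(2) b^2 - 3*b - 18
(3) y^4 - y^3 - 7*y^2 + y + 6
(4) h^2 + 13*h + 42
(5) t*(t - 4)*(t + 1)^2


(1) = s^2 + 12*s + 35
(2) = (b - 6)*(b + 3)
(3) = (y - 3)*(y - 1)*(y + 1)*(y + 2)
(4) = (h + 6)*(h + 7)
(5) = t^4 - 2*t^3 - 7*t^2 - 4*t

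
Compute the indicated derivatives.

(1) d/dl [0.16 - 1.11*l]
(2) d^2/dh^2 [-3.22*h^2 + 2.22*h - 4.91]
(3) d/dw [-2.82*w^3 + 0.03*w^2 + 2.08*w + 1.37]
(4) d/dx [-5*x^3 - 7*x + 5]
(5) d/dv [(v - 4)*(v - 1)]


(1) = -1.11000000000000
(2) = -6.44000000000000
(3) = -8.46*w^2 + 0.06*w + 2.08
(4) = -15*x^2 - 7
(5) = 2*v - 5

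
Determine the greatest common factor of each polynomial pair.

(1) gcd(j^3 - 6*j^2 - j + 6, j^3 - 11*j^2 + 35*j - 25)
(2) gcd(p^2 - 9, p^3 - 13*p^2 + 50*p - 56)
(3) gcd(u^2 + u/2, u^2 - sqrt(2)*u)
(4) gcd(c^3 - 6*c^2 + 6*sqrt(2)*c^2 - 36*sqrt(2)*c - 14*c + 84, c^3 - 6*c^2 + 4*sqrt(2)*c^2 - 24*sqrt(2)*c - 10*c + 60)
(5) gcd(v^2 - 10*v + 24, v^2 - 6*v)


(1) = j - 1
(2) = gcd((p - 3)*(p + 3), (p - 7)*(p - 4)*(p - 2)) = 1
(3) = gcd(u*(u + 1/2), u*(u - sqrt(2))) = u
(4) = c^2 + c*(-6 - sqrt(2)) + 6*sqrt(2)
(5) = gcd((v - 6)*(v - 4), v*(v - 6)) = v - 6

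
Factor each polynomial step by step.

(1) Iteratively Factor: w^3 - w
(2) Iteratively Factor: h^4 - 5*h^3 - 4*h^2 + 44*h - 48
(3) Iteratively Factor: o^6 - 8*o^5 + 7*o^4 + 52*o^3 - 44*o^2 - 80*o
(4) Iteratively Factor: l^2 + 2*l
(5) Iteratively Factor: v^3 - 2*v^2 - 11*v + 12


(1) = (w + 1)*(w^2 - w) = (w - 1)*(w + 1)*(w)
(2) = (h + 3)*(h^3 - 8*h^2 + 20*h - 16) = (h - 2)*(h + 3)*(h^2 - 6*h + 8) = (h - 4)*(h - 2)*(h + 3)*(h - 2)
(3) = (o + 1)*(o^5 - 9*o^4 + 16*o^3 + 36*o^2 - 80*o) = (o - 2)*(o + 1)*(o^4 - 7*o^3 + 2*o^2 + 40*o) = (o - 5)*(o - 2)*(o + 1)*(o^3 - 2*o^2 - 8*o) = (o - 5)*(o - 2)*(o + 1)*(o + 2)*(o^2 - 4*o) = o*(o - 5)*(o - 2)*(o + 1)*(o + 2)*(o - 4)
(4) = (l + 2)*(l)
(5) = (v - 4)*(v^2 + 2*v - 3) = (v - 4)*(v - 1)*(v + 3)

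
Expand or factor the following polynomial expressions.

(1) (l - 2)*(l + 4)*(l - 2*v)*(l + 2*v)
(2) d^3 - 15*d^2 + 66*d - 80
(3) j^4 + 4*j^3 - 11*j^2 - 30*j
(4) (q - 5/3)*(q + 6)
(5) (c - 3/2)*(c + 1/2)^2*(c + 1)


(1) = l^4 + 2*l^3 - 4*l^2*v^2 - 8*l^2 - 8*l*v^2 + 32*v^2
(2) = (d - 8)*(d - 5)*(d - 2)
(3) = j*(j - 3)*(j + 2)*(j + 5)
(4) = q^2 + 13*q/3 - 10
(5) = c^4 + c^3/2 - 7*c^2/4 - 13*c/8 - 3/8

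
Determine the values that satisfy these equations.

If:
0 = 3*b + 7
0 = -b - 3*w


Then:
b = -7/3
w = 7/9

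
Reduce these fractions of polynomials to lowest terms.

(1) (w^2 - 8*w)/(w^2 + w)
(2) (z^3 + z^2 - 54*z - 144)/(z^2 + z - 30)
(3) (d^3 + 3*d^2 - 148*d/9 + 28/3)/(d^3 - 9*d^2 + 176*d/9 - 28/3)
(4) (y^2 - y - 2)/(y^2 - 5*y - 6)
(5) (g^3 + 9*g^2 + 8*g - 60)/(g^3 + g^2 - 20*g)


(1) = (w - 8)/(w + 1)
(2) = (z^2 - 5*z - 24)/(z - 5)
(3) = (d + 6)/(d - 6)
(4) = (y - 2)/(y - 6)
(5) = (g^2 + 4*g - 12)/(g^2 - 4*g)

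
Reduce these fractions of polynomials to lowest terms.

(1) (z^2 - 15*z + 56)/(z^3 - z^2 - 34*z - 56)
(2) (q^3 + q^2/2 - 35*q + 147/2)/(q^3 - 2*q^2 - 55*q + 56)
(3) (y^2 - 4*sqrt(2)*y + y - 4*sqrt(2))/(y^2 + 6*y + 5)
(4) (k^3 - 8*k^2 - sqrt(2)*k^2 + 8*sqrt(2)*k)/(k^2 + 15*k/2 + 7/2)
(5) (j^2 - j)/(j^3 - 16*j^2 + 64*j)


(1) = (z - 8)/(z^2 + 6*z + 8)
(2) = (2*q^2 - 13*q + 21)/(2*q^2 - 18*q + 16)
(3) = (y - 4*sqrt(2))/(y + 5)
(4) = (2*k^3 + k^2*(-16 - 2*sqrt(2)) + 16*sqrt(2)*k)/(2*k^2 + 15*k + 7)
(5) = (j - 1)/(j^2 - 16*j + 64)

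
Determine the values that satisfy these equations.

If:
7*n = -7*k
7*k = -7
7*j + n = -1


Then:
j = -2/7
k = -1
n = 1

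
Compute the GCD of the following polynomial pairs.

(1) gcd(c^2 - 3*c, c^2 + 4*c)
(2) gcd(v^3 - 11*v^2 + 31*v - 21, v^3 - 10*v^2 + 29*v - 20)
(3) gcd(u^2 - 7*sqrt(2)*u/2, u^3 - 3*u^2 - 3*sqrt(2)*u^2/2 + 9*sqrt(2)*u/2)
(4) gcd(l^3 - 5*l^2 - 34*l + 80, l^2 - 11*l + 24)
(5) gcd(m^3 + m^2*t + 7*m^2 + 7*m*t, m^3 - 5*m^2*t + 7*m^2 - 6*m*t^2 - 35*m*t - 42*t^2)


(1) = c
(2) = gcd((v - 7)*(v - 3)*(v - 1), (v - 5)*(v - 4)*(v - 1)) = v - 1
(3) = gcd(u*(u - 7*sqrt(2)/2), u*(u - 3)*(u - 3*sqrt(2)/2)) = u
(4) = l - 8
(5) = gcd(m*(m + 7)*(m + t), (m + 7)*(m - 6*t)*(m + t)) = m^2 + m*t + 7*m + 7*t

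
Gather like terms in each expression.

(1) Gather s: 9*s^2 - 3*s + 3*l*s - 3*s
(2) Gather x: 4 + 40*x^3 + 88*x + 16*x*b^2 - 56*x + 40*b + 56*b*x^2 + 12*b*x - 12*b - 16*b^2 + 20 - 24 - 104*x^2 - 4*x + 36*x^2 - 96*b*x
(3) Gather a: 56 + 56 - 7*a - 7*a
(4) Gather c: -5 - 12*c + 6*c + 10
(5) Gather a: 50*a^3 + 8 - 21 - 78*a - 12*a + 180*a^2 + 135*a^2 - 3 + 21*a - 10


(1) = 9*s^2 + s*(3*l - 6)
(2) = -16*b^2 + 28*b + 40*x^3 + x^2*(56*b - 68) + x*(16*b^2 - 84*b + 28)
(3) = 112 - 14*a
(4) = 5 - 6*c
(5) = 50*a^3 + 315*a^2 - 69*a - 26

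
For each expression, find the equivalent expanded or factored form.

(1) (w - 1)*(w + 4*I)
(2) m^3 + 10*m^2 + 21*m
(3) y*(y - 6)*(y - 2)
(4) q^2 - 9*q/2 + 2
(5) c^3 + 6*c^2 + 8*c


(1) = w^2 - w + 4*I*w - 4*I
(2) = m*(m + 3)*(m + 7)
(3) = y^3 - 8*y^2 + 12*y
(4) = (q - 4)*(q - 1/2)
(5) = c*(c + 2)*(c + 4)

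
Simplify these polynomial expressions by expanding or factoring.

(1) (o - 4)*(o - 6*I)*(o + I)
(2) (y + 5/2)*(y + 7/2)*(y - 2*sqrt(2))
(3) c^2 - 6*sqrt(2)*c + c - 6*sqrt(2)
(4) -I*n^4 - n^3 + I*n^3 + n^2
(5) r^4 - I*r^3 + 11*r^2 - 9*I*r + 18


(1) = o^3 - 4*o^2 - 5*I*o^2 + 6*o + 20*I*o - 24
(2) = y^3 - 2*sqrt(2)*y^2 + 6*y^2 - 12*sqrt(2)*y + 35*y/4 - 35*sqrt(2)/2
(3) = (c + 1)*(c - 6*sqrt(2))
(4) = n^2*(n - I)*(-I*n + I)
(5) = (r - 3*I)*(r - 2*I)*(r + I)*(r + 3*I)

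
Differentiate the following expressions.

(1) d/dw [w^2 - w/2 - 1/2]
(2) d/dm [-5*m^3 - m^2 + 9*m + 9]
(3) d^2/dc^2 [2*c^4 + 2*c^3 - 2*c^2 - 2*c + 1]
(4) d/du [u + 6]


(1) = 2*w - 1/2
(2) = -15*m^2 - 2*m + 9
(3) = 24*c^2 + 12*c - 4
(4) = 1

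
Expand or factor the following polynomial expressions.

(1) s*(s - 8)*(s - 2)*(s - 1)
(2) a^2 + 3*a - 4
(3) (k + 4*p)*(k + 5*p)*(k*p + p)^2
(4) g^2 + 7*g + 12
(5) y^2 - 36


(1) = s^4 - 11*s^3 + 26*s^2 - 16*s
(2) = (a - 1)*(a + 4)
(3) = k^4*p^2 + 9*k^3*p^3 + 2*k^3*p^2 + 20*k^2*p^4 + 18*k^2*p^3 + k^2*p^2 + 40*k*p^4 + 9*k*p^3 + 20*p^4
(4) = (g + 3)*(g + 4)
(5) = (y - 6)*(y + 6)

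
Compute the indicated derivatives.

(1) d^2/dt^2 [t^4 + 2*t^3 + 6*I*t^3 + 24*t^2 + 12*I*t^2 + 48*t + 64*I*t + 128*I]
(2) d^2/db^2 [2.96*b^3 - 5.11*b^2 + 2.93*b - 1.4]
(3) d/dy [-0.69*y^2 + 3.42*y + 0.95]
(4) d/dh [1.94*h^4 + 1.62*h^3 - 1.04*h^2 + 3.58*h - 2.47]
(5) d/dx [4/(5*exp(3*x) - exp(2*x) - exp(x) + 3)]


(1) = 12*t^2 + 12*t + 36*I*t + 48 + 24*I
(2) = 17.76*b - 10.22
(3) = 3.42 - 1.38*y
(4) = 7.76*h^3 + 4.86*h^2 - 2.08*h + 3.58
(5) = (-60*exp(2*x) + 8*exp(x) + 4)*exp(x)/(5*exp(3*x) - exp(2*x) - exp(x) + 3)^2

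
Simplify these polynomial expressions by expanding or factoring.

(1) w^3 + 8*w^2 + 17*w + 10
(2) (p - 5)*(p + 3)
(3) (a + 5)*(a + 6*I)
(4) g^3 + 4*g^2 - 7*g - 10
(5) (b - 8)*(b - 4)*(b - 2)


(1) = (w + 1)*(w + 2)*(w + 5)
(2) = p^2 - 2*p - 15
(3) = a^2 + 5*a + 6*I*a + 30*I
(4) = (g - 2)*(g + 1)*(g + 5)
(5) = b^3 - 14*b^2 + 56*b - 64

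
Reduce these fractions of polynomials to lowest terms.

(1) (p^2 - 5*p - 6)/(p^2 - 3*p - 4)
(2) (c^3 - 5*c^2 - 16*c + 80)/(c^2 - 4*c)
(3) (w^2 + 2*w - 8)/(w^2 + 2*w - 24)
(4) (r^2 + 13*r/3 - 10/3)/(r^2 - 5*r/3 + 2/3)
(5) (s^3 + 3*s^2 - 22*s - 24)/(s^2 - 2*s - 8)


(1) = (p - 6)/(p - 4)
(2) = (c^2 - c - 20)/c
(3) = (w^2 + 2*w - 8)/(w^2 + 2*w - 24)
(4) = (r + 5)/(r - 1)
(5) = (s^2 + 7*s + 6)/(s + 2)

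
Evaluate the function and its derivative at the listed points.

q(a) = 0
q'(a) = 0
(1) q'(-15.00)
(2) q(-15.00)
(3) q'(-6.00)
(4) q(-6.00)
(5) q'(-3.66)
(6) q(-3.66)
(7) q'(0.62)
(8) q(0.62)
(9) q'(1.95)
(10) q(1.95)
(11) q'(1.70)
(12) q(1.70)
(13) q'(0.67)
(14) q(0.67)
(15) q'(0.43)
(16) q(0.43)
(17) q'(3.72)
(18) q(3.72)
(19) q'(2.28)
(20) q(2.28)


(1) = 0.00
(2) = 0.00
(3) = 0.00
(4) = 0.00
(5) = 0.00
(6) = 0.00
(7) = 0.00
(8) = 0.00
(9) = 0.00
(10) = 0.00
(11) = 0.00
(12) = 0.00
(13) = 0.00
(14) = 0.00
(15) = 0.00
(16) = 0.00
(17) = 0.00
(18) = 0.00
(19) = 0.00
(20) = 0.00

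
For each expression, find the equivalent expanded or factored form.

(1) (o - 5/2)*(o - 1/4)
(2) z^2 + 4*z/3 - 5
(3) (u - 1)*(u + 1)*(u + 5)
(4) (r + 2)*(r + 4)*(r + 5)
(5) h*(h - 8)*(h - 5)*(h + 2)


(1) = o^2 - 11*o/4 + 5/8
(2) = (z - 5/3)*(z + 3)
(3) = u^3 + 5*u^2 - u - 5
(4) = r^3 + 11*r^2 + 38*r + 40
(5) = h^4 - 11*h^3 + 14*h^2 + 80*h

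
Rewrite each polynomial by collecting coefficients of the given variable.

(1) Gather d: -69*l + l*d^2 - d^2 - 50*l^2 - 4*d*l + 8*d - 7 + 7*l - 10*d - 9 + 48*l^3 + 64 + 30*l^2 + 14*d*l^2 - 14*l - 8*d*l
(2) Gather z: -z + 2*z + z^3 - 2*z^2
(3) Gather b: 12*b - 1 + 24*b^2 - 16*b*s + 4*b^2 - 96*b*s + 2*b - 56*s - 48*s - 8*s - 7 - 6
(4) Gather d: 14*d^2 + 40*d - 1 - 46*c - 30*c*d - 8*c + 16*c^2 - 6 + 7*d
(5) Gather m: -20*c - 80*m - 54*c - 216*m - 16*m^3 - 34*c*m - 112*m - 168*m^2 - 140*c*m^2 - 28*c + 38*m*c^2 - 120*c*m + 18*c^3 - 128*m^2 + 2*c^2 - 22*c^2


(1) = d^2*(l - 1) + d*(14*l^2 - 12*l - 2) + 48*l^3 - 20*l^2 - 76*l + 48
(2) = z^3 - 2*z^2 + z
(3) = 28*b^2 + b*(14 - 112*s) - 112*s - 14
(4) = 16*c^2 - 54*c + 14*d^2 + d*(47 - 30*c) - 7
(5) = 18*c^3 - 20*c^2 - 102*c - 16*m^3 + m^2*(-140*c - 296) + m*(38*c^2 - 154*c - 408)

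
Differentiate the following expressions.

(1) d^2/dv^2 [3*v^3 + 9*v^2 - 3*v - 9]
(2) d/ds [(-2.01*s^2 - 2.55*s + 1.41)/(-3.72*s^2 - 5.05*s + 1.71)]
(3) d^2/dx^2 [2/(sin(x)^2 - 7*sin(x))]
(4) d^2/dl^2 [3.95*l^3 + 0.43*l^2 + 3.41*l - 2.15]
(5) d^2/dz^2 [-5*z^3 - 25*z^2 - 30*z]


(1) = 18*v + 18
(2) = (0.6645*s^2 + 3.6162*s + 2.76)/(13.8384*s^4 + 37.572*s^3 + 12.7801*s^2 - 17.271*s + 2.9241)
(3) = 2*(-4*sin(x) + 21 - 43/sin(x) - 42/sin(x)^2 + 98/sin(x)^3)/(sin(x) - 7)^3
(4) = 23.7*l + 0.86
(5) = -30*z - 50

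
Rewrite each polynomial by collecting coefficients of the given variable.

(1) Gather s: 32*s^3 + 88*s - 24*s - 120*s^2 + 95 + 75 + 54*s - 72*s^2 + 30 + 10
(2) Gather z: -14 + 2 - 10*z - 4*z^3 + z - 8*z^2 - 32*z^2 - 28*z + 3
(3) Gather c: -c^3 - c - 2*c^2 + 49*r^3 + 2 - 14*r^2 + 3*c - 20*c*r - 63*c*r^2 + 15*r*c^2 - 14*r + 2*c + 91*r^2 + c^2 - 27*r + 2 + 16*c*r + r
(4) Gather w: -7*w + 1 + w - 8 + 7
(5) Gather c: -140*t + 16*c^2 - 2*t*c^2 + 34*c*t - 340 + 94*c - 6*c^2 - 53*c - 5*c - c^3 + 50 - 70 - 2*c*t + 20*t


(1) = 32*s^3 - 192*s^2 + 118*s + 210
(2) = -4*z^3 - 40*z^2 - 37*z - 9
(3) = -c^3 + c^2*(15*r - 1) + c*(-63*r^2 - 4*r + 4) + 49*r^3 + 77*r^2 - 40*r + 4
(4) = -6*w
(5) = -c^3 + c^2*(10 - 2*t) + c*(32*t + 36) - 120*t - 360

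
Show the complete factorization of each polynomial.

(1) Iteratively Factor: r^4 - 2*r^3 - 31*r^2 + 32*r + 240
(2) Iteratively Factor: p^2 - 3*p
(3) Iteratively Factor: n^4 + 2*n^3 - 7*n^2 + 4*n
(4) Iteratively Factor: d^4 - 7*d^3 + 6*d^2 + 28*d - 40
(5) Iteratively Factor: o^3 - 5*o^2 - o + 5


(1) = (r + 3)*(r^3 - 5*r^2 - 16*r + 80) = (r + 3)*(r + 4)*(r^2 - 9*r + 20) = (r - 5)*(r + 3)*(r + 4)*(r - 4)
(2) = (p - 3)*(p)
(3) = (n + 4)*(n^3 - 2*n^2 + n) = (n - 1)*(n + 4)*(n^2 - n) = (n - 1)^2*(n + 4)*(n)
(4) = (d - 5)*(d^3 - 2*d^2 - 4*d + 8) = (d - 5)*(d - 2)*(d^2 - 4) = (d - 5)*(d - 2)^2*(d + 2)
(5) = (o + 1)*(o^2 - 6*o + 5) = (o - 1)*(o + 1)*(o - 5)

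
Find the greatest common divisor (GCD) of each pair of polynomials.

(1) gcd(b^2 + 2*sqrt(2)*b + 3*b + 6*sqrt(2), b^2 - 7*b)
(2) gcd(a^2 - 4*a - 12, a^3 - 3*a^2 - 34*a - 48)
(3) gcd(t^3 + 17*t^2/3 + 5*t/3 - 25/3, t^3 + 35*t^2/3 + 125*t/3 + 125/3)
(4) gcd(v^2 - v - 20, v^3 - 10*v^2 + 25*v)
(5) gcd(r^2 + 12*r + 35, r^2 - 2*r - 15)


(1) = gcd((b + 3)*(b + 2*sqrt(2)), b*(b - 7)) = 1
(2) = gcd((a - 6)*(a + 2), (a - 8)*(a + 2)*(a + 3)) = a + 2
(3) = gcd((t - 1)*(t + 5/3)*(t + 5), (t + 5/3)*(t + 5)^2) = t^2 + 20*t/3 + 25/3
(4) = gcd((v - 5)*(v + 4), v*(v - 5)^2) = v - 5
(5) = 1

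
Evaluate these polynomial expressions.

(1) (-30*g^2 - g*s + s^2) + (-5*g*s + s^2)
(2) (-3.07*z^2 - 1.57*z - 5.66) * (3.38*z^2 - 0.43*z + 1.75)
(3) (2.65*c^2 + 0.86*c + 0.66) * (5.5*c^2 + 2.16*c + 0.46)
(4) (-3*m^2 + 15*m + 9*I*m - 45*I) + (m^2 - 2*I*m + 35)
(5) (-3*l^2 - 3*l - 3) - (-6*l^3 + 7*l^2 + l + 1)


(1) = -30*g^2 - 6*g*s + 2*s^2
(2) = -10.3766*z^4 - 3.9865*z^3 - 23.8282*z^2 - 0.3137*z - 9.905
(3) = 14.575*c^4 + 10.454*c^3 + 6.7066*c^2 + 1.8212*c + 0.3036
(4) = -2*m^2 + 15*m + 7*I*m + 35 - 45*I
(5) = 6*l^3 - 10*l^2 - 4*l - 4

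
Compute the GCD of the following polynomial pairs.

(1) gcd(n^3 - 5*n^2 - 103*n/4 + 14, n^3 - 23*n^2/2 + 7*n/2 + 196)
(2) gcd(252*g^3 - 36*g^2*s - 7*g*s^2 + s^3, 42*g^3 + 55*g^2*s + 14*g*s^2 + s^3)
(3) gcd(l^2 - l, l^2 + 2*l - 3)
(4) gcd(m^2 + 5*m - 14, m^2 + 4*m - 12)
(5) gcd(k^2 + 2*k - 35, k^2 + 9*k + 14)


(1) = n^2 - 9*n/2 - 28
(2) = 6*g + s
(3) = gcd(l*(l - 1), (l - 1)*(l + 3)) = l - 1
(4) = m - 2
(5) = gcd((k - 5)*(k + 7), (k + 2)*(k + 7)) = k + 7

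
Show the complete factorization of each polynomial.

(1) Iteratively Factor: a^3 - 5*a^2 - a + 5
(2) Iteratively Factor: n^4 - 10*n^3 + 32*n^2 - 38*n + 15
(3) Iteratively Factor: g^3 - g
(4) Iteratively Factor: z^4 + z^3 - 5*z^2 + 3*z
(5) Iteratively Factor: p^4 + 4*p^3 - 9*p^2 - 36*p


(1) = (a - 1)*(a^2 - 4*a - 5) = (a - 5)*(a - 1)*(a + 1)
(2) = (n - 1)*(n^3 - 9*n^2 + 23*n - 15) = (n - 3)*(n - 1)*(n^2 - 6*n + 5) = (n - 5)*(n - 3)*(n - 1)*(n - 1)
(3) = (g - 1)*(g^2 + g) = g*(g - 1)*(g + 1)
(4) = (z - 1)*(z^3 + 2*z^2 - 3*z) = (z - 1)^2*(z^2 + 3*z) = (z - 1)^2*(z + 3)*(z)
(5) = (p - 3)*(p^3 + 7*p^2 + 12*p) = p*(p - 3)*(p^2 + 7*p + 12) = p*(p - 3)*(p + 4)*(p + 3)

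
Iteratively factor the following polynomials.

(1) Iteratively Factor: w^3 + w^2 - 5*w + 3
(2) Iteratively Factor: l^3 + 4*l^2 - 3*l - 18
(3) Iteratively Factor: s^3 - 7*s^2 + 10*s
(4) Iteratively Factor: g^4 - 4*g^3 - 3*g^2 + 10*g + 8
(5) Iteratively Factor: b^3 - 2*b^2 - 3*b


(1) = (w - 1)*(w^2 + 2*w - 3) = (w - 1)^2*(w + 3)
(2) = (l + 3)*(l^2 + l - 6) = (l + 3)^2*(l - 2)
(3) = (s)*(s^2 - 7*s + 10) = s*(s - 5)*(s - 2)
(4) = (g - 2)*(g^3 - 2*g^2 - 7*g - 4) = (g - 2)*(g + 1)*(g^2 - 3*g - 4) = (g - 4)*(g - 2)*(g + 1)*(g + 1)
(5) = (b - 3)*(b^2 + b) = b*(b - 3)*(b + 1)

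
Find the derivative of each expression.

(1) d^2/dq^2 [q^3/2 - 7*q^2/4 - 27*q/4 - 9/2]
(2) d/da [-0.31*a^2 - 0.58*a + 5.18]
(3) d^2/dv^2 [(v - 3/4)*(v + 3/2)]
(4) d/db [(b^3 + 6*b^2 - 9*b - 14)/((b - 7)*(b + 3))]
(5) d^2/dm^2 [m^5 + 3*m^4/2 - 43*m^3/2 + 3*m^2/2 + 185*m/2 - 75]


(1) = 3*q - 7/2
(2) = -0.62*a - 0.58
(3) = 2
(4) = (b^4 - 8*b^3 - 78*b^2 - 224*b + 133)/(b^4 - 8*b^3 - 26*b^2 + 168*b + 441)
(5) = 20*m^3 + 18*m^2 - 129*m + 3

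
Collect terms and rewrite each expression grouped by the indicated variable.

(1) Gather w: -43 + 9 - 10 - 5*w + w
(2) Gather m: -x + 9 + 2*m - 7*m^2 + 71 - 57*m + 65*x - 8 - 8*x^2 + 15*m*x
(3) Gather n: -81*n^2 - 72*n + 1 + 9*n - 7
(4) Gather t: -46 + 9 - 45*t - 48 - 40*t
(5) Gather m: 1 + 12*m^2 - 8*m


(1) = -4*w - 44
(2) = -7*m^2 + m*(15*x - 55) - 8*x^2 + 64*x + 72
(3) = -81*n^2 - 63*n - 6
(4) = -85*t - 85
(5) = 12*m^2 - 8*m + 1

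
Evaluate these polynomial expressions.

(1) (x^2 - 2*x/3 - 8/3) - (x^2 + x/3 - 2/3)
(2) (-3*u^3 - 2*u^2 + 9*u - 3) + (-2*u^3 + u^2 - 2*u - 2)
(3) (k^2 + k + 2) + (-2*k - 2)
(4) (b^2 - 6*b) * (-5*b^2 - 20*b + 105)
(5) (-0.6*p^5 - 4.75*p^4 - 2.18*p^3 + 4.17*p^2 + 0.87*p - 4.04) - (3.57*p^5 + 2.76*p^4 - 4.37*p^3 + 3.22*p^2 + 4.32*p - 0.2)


(1) = -x - 2
(2) = -5*u^3 - u^2 + 7*u - 5
(3) = k^2 - k
(4) = -5*b^4 + 10*b^3 + 225*b^2 - 630*b
(5) = -4.17*p^5 - 7.51*p^4 + 2.19*p^3 + 0.95*p^2 - 3.45*p - 3.84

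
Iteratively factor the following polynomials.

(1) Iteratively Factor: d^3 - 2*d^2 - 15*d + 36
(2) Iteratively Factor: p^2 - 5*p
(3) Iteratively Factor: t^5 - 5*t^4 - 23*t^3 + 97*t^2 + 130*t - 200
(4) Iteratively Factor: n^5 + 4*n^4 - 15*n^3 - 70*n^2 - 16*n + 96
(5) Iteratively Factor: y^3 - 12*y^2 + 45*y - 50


(1) = (d - 3)*(d^2 + d - 12) = (d - 3)^2*(d + 4)
(2) = (p - 5)*(p)
(3) = (t - 5)*(t^4 - 23*t^2 - 18*t + 40) = (t - 5)*(t + 4)*(t^3 - 4*t^2 - 7*t + 10) = (t - 5)*(t - 1)*(t + 4)*(t^2 - 3*t - 10) = (t - 5)*(t - 1)*(t + 2)*(t + 4)*(t - 5)
(4) = (n - 1)*(n^4 + 5*n^3 - 10*n^2 - 80*n - 96) = (n - 1)*(n + 2)*(n^3 + 3*n^2 - 16*n - 48) = (n - 1)*(n + 2)*(n + 3)*(n^2 - 16) = (n - 1)*(n + 2)*(n + 3)*(n + 4)*(n - 4)
(5) = (y - 5)*(y^2 - 7*y + 10) = (y - 5)^2*(y - 2)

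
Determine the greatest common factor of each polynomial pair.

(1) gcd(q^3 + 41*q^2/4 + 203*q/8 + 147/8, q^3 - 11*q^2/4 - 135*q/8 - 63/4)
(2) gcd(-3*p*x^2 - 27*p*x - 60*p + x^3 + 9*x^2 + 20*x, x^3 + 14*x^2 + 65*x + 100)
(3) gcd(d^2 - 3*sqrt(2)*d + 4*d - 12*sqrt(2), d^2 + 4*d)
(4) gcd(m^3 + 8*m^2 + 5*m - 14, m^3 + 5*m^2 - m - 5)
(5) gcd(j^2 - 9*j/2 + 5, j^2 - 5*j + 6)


(1) = q^2 + 13*q/4 + 21/8
(2) = x^2 + 9*x + 20
(3) = d + 4
(4) = m - 1
(5) = gcd((j - 5/2)*(j - 2), (j - 3)*(j - 2)) = j - 2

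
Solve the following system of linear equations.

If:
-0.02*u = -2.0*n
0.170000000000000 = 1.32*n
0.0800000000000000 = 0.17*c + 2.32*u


Then:
c = -175.29
n = 0.13
u = 12.88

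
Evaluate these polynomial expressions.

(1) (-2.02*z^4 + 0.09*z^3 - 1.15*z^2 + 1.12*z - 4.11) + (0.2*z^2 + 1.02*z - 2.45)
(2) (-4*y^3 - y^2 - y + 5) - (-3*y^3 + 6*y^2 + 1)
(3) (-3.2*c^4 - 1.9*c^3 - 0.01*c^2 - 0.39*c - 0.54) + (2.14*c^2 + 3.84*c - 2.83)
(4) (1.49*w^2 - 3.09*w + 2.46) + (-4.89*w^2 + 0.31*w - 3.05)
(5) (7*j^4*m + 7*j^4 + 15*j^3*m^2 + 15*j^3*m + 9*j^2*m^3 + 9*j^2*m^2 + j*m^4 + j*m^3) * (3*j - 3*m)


(1) = -2.02*z^4 + 0.09*z^3 - 0.95*z^2 + 2.14*z - 6.56
(2) = -y^3 - 7*y^2 - y + 4
(3) = -3.2*c^4 - 1.9*c^3 + 2.13*c^2 + 3.45*c - 3.37
(4) = -3.4*w^2 - 2.78*w - 0.59
(5) = 21*j^5*m + 21*j^5 + 24*j^4*m^2 + 24*j^4*m - 18*j^3*m^3 - 18*j^3*m^2 - 24*j^2*m^4 - 24*j^2*m^3 - 3*j*m^5 - 3*j*m^4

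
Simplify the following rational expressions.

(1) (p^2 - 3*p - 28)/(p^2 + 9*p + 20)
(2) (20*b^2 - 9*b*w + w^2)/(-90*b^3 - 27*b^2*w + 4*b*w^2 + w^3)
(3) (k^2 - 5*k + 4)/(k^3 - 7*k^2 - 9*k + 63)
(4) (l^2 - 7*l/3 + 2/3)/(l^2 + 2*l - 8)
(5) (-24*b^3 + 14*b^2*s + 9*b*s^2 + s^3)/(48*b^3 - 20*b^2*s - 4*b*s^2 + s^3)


(1) = (p - 7)/(p + 5)
(2) = (-4*b + w)/(18*b^2 + 9*b*w + w^2)
(3) = (k^2 - 5*k + 4)/(k^3 - 7*k^2 - 9*k + 63)
(4) = (3*l - 1)/(3*l + 12)
(5) = (-6*b^2 + 5*b*s + s^2)/(12*b^2 - 8*b*s + s^2)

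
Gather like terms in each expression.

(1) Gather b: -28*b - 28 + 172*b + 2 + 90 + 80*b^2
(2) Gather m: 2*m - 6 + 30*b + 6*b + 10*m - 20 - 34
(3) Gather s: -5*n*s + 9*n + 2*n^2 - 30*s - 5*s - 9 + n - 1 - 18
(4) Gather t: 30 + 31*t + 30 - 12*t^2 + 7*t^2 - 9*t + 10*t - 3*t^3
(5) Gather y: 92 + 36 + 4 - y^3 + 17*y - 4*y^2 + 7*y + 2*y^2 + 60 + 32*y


(1) = 80*b^2 + 144*b + 64
(2) = 36*b + 12*m - 60
(3) = 2*n^2 + 10*n + s*(-5*n - 35) - 28
(4) = -3*t^3 - 5*t^2 + 32*t + 60
(5) = -y^3 - 2*y^2 + 56*y + 192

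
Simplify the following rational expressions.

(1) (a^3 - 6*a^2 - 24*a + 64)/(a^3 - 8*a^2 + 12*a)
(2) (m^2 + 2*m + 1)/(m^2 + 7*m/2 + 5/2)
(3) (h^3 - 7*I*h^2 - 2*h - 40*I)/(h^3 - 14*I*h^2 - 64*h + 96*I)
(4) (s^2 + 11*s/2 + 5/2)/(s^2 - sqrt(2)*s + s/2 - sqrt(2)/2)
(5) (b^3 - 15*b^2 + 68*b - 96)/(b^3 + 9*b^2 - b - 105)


(1) = (a^2 - 4*a - 32)/(a^2 - 6*a)
(2) = (2*m + 2)/(2*m + 5)
(3) = (h^2 - 3*I*h + 10)/(h^2 - 10*I*h - 24)
(4) = (4*s + 20)/(4*s - 4*sqrt(2))
(5) = (b^2 - 12*b + 32)/(b^2 + 12*b + 35)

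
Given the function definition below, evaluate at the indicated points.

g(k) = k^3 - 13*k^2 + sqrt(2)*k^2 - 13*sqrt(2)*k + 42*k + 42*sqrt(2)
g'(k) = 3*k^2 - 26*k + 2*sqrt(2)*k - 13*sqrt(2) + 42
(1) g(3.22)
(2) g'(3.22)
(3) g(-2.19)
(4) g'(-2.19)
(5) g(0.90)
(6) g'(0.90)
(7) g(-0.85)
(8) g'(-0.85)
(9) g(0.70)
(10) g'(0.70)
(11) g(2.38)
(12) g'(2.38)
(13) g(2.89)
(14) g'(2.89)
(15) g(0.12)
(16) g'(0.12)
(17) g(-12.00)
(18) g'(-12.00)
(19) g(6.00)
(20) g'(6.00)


(1) = 48.70
(2) = -19.89
(3) = -58.39
(4) = 88.75
(5) = 72.00
(6) = 5.19
(7) = 30.34
(8) = 45.48
(9) = 70.59
(10) = 8.87
(11) = 63.46
(12) = -14.54
(13) = 55.02
(14) = -18.29
(15) = 62.07
(16) = 20.88
(17) = -3620.34
(18) = 733.67
(19) = 0.00
(20) = -7.41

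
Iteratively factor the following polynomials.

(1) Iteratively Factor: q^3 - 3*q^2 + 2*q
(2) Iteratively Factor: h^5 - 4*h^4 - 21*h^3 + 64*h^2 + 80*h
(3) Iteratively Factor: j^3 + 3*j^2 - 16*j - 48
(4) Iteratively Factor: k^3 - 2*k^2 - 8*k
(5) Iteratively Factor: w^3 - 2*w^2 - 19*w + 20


(1) = (q - 2)*(q^2 - q) = q*(q - 2)*(q - 1)
(2) = (h - 4)*(h^4 - 21*h^2 - 20*h) = (h - 4)*(h + 1)*(h^3 - h^2 - 20*h) = (h - 4)*(h + 1)*(h + 4)*(h^2 - 5*h) = h*(h - 4)*(h + 1)*(h + 4)*(h - 5)
(3) = (j + 3)*(j^2 - 16) = (j + 3)*(j + 4)*(j - 4)
(4) = (k)*(k^2 - 2*k - 8) = k*(k - 4)*(k + 2)
(5) = (w + 4)*(w^2 - 6*w + 5) = (w - 5)*(w + 4)*(w - 1)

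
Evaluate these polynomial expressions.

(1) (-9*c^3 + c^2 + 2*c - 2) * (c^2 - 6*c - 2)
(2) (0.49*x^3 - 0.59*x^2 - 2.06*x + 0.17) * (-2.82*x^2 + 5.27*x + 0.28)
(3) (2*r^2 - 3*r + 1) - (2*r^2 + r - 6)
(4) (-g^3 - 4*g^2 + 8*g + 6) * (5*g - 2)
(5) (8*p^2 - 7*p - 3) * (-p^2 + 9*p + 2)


(1) = -9*c^5 + 55*c^4 + 14*c^3 - 16*c^2 + 8*c + 4
(2) = -1.3818*x^5 + 4.2461*x^4 + 2.8371*x^3 - 11.5008*x^2 + 0.3191*x + 0.0476
(3) = 7 - 4*r
(4) = -5*g^4 - 18*g^3 + 48*g^2 + 14*g - 12
(5) = -8*p^4 + 79*p^3 - 44*p^2 - 41*p - 6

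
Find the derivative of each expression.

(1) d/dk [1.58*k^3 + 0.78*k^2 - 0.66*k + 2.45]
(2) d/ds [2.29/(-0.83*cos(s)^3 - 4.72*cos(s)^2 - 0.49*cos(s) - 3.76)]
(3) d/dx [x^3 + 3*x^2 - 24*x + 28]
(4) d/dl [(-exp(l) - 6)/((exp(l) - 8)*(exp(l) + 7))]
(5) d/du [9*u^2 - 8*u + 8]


(1) = 4.74*k^2 + 1.56*k - 0.66
(2) = (5.7021*sin(s)^2 - 21.6176*cos(s) - 6.8242)*sin(s)/(0.83*cos(s)^3 + 4.72*cos(s)^2 + 0.49*cos(s) + 3.76)^2
(3) = 3*x^2 + 6*x - 24
(4) = (exp(2*l) + 12*exp(l) + 50)*exp(l)/(exp(4*l) - 2*exp(3*l) - 111*exp(2*l) + 112*exp(l) + 3136)
(5) = 18*u - 8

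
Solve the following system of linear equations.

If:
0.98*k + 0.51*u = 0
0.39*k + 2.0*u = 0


Then:
k = 0.00
u = 0.00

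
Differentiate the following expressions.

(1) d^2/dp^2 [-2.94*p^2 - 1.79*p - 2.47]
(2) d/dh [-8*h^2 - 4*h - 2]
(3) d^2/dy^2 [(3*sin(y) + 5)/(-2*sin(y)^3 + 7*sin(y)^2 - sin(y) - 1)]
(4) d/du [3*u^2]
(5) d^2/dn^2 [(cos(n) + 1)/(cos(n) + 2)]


(1) = -5.88000000000000
(2) = -16*h - 4
(3) = (48*sin(y)^7 + 54*sin(y)^6 - 719*sin(y)^5 + 955*sin(y)^4 + 769*sin(y)^3 - 1316*sin(y)^2 + 142*sin(y) - 74)/(2*sin(y)^3 - 7*sin(y)^2 + sin(y) + 1)^3
(4) = 6*u
(5) = (cos(n)^2 - 2*cos(n) - 2)/(cos(n) + 2)^3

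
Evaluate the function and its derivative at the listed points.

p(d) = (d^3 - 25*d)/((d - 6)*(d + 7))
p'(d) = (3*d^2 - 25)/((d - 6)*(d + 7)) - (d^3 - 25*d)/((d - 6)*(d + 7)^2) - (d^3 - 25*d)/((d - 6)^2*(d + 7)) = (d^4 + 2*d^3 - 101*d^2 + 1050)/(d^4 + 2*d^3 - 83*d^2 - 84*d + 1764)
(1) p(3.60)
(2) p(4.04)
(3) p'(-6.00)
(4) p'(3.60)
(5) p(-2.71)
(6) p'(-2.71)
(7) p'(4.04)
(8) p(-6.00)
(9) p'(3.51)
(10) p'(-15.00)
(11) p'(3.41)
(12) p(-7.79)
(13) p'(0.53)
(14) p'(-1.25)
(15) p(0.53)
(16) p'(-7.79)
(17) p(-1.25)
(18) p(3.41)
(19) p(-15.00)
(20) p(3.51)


(1) = 1.70
(2) = 1.62
(3) = -11.96
(4) = 0.00
(5) = -1.28
(6) = 0.23
(7) = -0.43
(8) = 5.50
(9) = 0.06
(10) = 0.79
(11) = 0.12
(12) = -25.52
(13) = 0.60
(14) = 0.51
(15) = 0.32
(16) = -19.73
(17) = -0.70
(18) = 1.69
(19) = -17.86
(20) = 1.70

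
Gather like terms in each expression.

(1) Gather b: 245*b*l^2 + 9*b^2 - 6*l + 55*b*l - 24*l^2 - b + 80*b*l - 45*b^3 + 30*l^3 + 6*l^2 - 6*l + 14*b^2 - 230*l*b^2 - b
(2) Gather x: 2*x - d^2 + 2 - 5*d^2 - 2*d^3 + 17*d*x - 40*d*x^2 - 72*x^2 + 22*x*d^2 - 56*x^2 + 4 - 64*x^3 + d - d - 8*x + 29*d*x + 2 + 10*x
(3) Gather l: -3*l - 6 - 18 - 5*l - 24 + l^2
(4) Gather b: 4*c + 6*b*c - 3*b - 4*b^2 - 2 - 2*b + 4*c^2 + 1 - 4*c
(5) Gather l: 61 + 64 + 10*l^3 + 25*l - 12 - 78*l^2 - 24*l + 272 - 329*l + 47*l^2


(1) = -45*b^3 + b^2*(23 - 230*l) + b*(245*l^2 + 135*l - 2) + 30*l^3 - 18*l^2 - 12*l
(2) = -2*d^3 - 6*d^2 - 64*x^3 + x^2*(-40*d - 128) + x*(22*d^2 + 46*d + 4) + 8
(3) = l^2 - 8*l - 48
(4) = -4*b^2 + b*(6*c - 5) + 4*c^2 - 1
(5) = 10*l^3 - 31*l^2 - 328*l + 385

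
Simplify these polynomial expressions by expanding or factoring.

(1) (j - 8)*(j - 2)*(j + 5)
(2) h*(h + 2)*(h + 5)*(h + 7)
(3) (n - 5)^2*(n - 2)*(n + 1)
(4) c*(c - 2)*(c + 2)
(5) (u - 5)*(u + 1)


(1) = j^3 - 5*j^2 - 34*j + 80
(2) = h^4 + 14*h^3 + 59*h^2 + 70*h
(3) = n^4 - 11*n^3 + 33*n^2 - 5*n - 50
(4) = c^3 - 4*c
(5) = u^2 - 4*u - 5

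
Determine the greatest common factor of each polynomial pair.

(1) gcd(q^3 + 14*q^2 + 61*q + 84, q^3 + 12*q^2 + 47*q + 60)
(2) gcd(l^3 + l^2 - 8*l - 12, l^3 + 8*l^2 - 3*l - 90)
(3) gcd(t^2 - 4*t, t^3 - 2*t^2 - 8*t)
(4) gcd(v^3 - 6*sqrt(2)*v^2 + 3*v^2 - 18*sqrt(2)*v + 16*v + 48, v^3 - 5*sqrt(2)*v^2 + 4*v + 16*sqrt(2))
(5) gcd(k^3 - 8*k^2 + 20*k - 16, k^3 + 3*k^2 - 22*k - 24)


(1) = gcd((q + 3)*(q + 4)*(q + 7), (q + 3)*(q + 4)*(q + 5)) = q^2 + 7*q + 12
(2) = gcd((l - 3)*(l + 2)^2, (l - 3)*(l + 5)*(l + 6)) = l - 3
(3) = gcd(t*(t - 4), t*(t - 4)*(t + 2)) = t^2 - 4*t
(4) = v^2 - 6*sqrt(2)*v + 16
(5) = gcd((k - 4)*(k - 2)^2, (k - 4)*(k + 1)*(k + 6)) = k - 4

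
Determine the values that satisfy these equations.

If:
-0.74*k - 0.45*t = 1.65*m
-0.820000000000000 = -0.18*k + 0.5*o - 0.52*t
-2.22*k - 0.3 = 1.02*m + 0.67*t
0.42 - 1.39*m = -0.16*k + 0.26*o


Then:
k = -3.80
m = -2.75
o = 13.97
t = 16.33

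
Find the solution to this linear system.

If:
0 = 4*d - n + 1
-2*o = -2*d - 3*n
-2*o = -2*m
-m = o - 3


Then:
d = 0
m = 3/2
n = 1
o = 3/2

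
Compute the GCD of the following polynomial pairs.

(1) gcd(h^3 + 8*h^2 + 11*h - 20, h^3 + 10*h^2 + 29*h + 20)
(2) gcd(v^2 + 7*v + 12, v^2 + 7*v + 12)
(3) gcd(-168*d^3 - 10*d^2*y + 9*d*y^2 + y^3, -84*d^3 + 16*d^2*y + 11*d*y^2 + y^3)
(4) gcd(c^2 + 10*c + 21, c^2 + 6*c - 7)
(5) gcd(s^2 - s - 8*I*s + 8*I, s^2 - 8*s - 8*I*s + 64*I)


(1) = h^2 + 9*h + 20
(2) = v^2 + 7*v + 12
(3) = gcd((-4*d + y)*(6*d + y)*(7*d + y), (-2*d + y)*(6*d + y)*(7*d + y)) = 42*d^2 + 13*d*y + y^2
(4) = gcd((c + 3)*(c + 7), (c - 1)*(c + 7)) = c + 7
(5) = gcd((s - 1)*(s - 8*I), (s - 8)*(s - 8*I)) = s - 8*I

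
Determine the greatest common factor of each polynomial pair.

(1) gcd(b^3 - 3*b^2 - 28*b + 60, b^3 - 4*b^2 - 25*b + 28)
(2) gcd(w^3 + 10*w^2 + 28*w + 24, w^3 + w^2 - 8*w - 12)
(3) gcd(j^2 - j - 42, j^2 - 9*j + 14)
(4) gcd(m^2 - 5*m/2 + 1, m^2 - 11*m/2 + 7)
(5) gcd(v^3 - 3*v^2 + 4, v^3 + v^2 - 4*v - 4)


(1) = gcd((b - 6)*(b - 2)*(b + 5), (b - 7)*(b - 1)*(b + 4)) = 1
(2) = w^2 + 4*w + 4
(3) = gcd((j - 7)*(j + 6), (j - 7)*(j - 2)) = j - 7
(4) = gcd((m - 2)*(m - 1/2), (m - 7/2)*(m - 2)) = m - 2
(5) = v^2 - v - 2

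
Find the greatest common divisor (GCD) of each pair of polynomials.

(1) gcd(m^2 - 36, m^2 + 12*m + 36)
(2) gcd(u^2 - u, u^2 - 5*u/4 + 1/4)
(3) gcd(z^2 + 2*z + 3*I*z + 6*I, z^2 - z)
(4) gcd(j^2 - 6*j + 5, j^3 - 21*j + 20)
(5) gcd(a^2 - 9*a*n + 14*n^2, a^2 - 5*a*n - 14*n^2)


(1) = m + 6
(2) = gcd(u*(u - 1), (u - 1)*(u - 1/4)) = u - 1
(3) = 1
(4) = j - 1
(5) = gcd((a - 7*n)*(a - 2*n), (a - 7*n)*(a + 2*n)) = a - 7*n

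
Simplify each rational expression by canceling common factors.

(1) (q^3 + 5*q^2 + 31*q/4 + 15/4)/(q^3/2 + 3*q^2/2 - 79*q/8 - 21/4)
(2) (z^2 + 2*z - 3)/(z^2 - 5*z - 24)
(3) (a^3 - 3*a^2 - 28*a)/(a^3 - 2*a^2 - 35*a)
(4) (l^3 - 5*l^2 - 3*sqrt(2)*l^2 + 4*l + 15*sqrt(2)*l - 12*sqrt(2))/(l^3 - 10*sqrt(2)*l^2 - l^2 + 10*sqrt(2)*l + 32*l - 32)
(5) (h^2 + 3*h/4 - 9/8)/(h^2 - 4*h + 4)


(1) = (8*q^3 + 40*q^2 + 62*q + 30)/(4*q^3 + 12*q^2 - 79*q - 42)
(2) = (z - 1)/(z - 8)
(3) = (a + 4)/(a + 5)
(4) = (l^2 + l*(-3*sqrt(2) - 4) + 12*sqrt(2))/(l^2 - 10*sqrt(2)*l + 32)
(5) = (8*h^2 + 6*h - 9)/(8*h^2 - 32*h + 32)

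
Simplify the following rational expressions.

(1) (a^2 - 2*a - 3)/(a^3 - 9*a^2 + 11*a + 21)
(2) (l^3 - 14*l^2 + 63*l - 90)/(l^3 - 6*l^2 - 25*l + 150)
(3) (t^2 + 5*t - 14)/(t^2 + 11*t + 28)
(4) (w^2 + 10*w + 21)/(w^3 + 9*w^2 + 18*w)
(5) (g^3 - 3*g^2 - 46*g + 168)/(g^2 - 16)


(1) = 1/(a - 7)
(2) = (l - 3)/(l + 5)
(3) = (t - 2)/(t + 4)
(4) = (w + 7)/(w^2 + 6*w)
(5) = (g^2 + g - 42)/(g + 4)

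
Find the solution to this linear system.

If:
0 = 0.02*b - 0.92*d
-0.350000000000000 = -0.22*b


Then:
b = 1.59
d = 0.03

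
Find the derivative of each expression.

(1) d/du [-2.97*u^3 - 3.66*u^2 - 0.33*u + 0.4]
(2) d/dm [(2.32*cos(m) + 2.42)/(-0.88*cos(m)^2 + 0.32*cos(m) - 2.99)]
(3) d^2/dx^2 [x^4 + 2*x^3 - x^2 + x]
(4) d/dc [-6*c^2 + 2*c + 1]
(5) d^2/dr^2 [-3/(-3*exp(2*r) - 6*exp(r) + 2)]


(1) = -8.91*u^2 - 7.32*u - 0.33
(2) = (-2.0416*cos(m)^2 - 4.2592*cos(m) + 7.7112)*sin(m)/(0.7744*cos(m)^4 - 0.5632*cos(m)^3 + 5.3648*cos(m)^2 - 1.9136*cos(m) + 8.9401)
(3) = 12*x^2 + 12*x - 2
(4) = 2 - 12*c
(5) = 18*(12*(exp(r) + 1)^2*exp(r) - (2*exp(r) + 1)*(3*exp(2*r) + 6*exp(r) - 2))*exp(r)/(3*exp(2*r) + 6*exp(r) - 2)^3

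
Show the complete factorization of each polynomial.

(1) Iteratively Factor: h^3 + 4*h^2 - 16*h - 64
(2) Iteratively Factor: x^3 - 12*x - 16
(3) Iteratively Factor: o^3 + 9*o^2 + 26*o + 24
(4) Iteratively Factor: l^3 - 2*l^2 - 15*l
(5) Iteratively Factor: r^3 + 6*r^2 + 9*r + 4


(1) = (h - 4)*(h^2 + 8*h + 16) = (h - 4)*(h + 4)*(h + 4)
(2) = (x + 2)*(x^2 - 2*x - 8) = (x + 2)^2*(x - 4)
(3) = (o + 3)*(o^2 + 6*o + 8) = (o + 3)*(o + 4)*(o + 2)
(4) = (l + 3)*(l^2 - 5*l) = (l - 5)*(l + 3)*(l)
(5) = (r + 4)*(r^2 + 2*r + 1) = (r + 1)*(r + 4)*(r + 1)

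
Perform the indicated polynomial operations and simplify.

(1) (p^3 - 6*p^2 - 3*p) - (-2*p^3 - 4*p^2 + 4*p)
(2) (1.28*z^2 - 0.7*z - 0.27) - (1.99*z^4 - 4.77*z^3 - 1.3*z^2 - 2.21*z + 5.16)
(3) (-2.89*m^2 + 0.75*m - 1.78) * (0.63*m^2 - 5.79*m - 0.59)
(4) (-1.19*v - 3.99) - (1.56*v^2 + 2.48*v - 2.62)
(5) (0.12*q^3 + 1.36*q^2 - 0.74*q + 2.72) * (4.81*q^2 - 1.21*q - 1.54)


(1) = 3*p^3 - 2*p^2 - 7*p
(2) = -1.99*z^4 + 4.77*z^3 + 2.58*z^2 + 1.51*z - 5.43
(3) = -1.8207*m^4 + 17.2056*m^3 - 3.7588*m^2 + 9.8637*m + 1.0502
(4) = -1.56*v^2 - 3.67*v - 1.37
(5) = 0.5772*q^5 + 6.3964*q^4 - 5.3898*q^3 + 11.8842*q^2 - 2.1516*q - 4.1888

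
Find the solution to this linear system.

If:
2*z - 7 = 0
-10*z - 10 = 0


Then:
No Solution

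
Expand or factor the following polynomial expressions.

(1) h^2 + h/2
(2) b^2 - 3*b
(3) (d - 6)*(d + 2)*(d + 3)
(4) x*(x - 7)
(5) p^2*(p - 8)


(1) = h*(h + 1/2)
(2) = b*(b - 3)
(3) = d^3 - d^2 - 24*d - 36
(4) = x^2 - 7*x
(5) = p^3 - 8*p^2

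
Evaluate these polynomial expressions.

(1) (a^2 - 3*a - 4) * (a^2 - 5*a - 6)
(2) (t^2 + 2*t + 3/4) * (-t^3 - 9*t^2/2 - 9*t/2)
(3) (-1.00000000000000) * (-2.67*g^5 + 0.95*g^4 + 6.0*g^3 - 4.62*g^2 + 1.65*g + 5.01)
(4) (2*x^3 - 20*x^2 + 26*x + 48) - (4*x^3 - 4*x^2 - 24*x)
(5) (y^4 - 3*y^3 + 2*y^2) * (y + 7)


(1) = a^4 - 8*a^3 + 5*a^2 + 38*a + 24
(2) = -t^5 - 13*t^4/2 - 57*t^3/4 - 99*t^2/8 - 27*t/8
(3) = 2.67*g^5 - 0.95*g^4 - 6.0*g^3 + 4.62*g^2 - 1.65*g - 5.01
(4) = -2*x^3 - 16*x^2 + 50*x + 48
(5) = y^5 + 4*y^4 - 19*y^3 + 14*y^2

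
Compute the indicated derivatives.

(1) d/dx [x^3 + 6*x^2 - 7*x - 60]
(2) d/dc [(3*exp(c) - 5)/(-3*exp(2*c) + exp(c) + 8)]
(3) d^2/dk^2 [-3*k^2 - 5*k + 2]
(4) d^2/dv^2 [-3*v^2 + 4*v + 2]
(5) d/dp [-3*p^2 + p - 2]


(1) = 3*x^2 + 12*x - 7
(2) = ((3*exp(c) - 5)*(6*exp(c) - 1) - 9*exp(2*c) + 3*exp(c) + 24)*exp(c)/(-3*exp(2*c) + exp(c) + 8)^2
(3) = -6
(4) = -6
(5) = 1 - 6*p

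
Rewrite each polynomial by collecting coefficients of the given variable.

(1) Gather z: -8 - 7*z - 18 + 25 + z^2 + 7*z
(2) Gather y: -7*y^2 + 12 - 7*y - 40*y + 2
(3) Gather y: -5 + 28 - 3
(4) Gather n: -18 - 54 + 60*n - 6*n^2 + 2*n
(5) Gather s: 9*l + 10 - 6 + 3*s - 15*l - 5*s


(1) = z^2 - 1
(2) = -7*y^2 - 47*y + 14
(3) = 20
(4) = -6*n^2 + 62*n - 72
(5) = -6*l - 2*s + 4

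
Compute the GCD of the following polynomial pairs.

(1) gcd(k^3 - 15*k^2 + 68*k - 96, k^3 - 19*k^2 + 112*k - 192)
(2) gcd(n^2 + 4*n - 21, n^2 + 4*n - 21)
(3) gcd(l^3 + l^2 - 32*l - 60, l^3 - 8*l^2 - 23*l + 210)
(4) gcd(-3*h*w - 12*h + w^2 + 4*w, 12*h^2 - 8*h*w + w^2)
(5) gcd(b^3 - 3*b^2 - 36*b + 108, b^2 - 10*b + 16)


(1) = k^2 - 11*k + 24
(2) = gcd((n - 3)*(n + 7), (n - 3)*(n + 7)) = n^2 + 4*n - 21
(3) = l^2 - l - 30
(4) = gcd((-3*h + w)*(w + 4), (-6*h + w)*(-2*h + w)) = 1
(5) = 1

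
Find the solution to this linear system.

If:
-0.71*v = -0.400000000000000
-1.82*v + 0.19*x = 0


Then:
v = 0.56
x = 5.40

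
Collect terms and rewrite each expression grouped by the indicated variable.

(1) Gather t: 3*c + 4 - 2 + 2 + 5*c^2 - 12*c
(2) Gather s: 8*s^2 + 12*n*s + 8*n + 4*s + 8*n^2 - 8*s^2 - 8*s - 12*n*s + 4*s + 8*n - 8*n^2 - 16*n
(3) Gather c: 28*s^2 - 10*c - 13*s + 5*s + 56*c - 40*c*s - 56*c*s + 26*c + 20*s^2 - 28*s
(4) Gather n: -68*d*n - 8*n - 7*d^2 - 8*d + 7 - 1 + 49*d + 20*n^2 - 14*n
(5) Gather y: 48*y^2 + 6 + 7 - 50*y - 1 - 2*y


(1) = 5*c^2 - 9*c + 4
(2) = 0
(3) = c*(72 - 96*s) + 48*s^2 - 36*s
(4) = -7*d^2 + 41*d + 20*n^2 + n*(-68*d - 22) + 6
(5) = 48*y^2 - 52*y + 12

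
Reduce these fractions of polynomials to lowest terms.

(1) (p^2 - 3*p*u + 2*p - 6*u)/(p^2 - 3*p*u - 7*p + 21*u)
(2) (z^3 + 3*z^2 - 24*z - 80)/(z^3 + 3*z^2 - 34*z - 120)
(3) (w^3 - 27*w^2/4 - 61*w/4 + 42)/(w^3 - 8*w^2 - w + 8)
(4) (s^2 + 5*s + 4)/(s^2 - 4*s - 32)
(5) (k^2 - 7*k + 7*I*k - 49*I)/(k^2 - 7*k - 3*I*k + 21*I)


(1) = (p + 2)/(p - 7)
(2) = (z^2 - z - 20)/(z^2 - z - 30)
(3) = (4*w^2 + 5*w - 21)/(4*w^2 - 4)
(4) = (s + 1)/(s - 8)
(5) = (k + 7*I)/(k - 3*I)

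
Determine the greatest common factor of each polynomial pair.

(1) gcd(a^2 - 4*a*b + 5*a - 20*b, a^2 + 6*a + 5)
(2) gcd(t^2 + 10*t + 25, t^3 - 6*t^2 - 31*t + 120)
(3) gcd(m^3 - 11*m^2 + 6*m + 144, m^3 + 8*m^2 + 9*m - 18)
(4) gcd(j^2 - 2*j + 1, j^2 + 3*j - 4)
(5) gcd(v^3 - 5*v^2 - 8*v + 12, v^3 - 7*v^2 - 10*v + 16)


(1) = a + 5
(2) = gcd((t + 5)^2, (t - 8)*(t - 3)*(t + 5)) = t + 5
(3) = m + 3
(4) = gcd((j - 1)^2, (j - 1)*(j + 4)) = j - 1
(5) = gcd((v - 6)*(v - 1)*(v + 2), (v - 8)*(v - 1)*(v + 2)) = v^2 + v - 2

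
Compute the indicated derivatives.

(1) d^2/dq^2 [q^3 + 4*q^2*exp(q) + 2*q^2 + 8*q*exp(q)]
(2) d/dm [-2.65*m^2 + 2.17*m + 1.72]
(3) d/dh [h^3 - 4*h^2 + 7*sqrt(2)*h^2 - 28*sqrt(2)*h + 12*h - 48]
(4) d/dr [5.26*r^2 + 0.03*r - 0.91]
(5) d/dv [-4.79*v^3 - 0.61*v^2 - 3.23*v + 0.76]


(1) = 4*q^2*exp(q) + 24*q*exp(q) + 6*q + 24*exp(q) + 4
(2) = 2.17 - 5.3*m
(3) = 3*h^2 - 8*h + 14*sqrt(2)*h - 28*sqrt(2) + 12
(4) = 10.52*r + 0.03
(5) = -14.37*v^2 - 1.22*v - 3.23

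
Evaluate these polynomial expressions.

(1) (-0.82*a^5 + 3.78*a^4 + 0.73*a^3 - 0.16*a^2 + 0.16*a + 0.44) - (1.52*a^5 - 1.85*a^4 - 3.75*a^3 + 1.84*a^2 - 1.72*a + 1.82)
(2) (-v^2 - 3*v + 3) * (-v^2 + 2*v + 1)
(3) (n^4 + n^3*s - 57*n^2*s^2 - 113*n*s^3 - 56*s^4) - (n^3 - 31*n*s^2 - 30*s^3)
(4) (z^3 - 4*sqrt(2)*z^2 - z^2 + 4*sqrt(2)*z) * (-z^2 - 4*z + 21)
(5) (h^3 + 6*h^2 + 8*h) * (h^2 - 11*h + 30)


(1) = -2.34*a^5 + 5.63*a^4 + 4.48*a^3 - 2.0*a^2 + 1.88*a - 1.38
(2) = v^4 + v^3 - 10*v^2 + 3*v + 3
(3) = n^4 + n^3*s - n^3 - 57*n^2*s^2 - 113*n*s^3 + 31*n*s^2 - 56*s^4 + 30*s^3
(4) = -z^5 - 3*z^4 + 4*sqrt(2)*z^4 + 12*sqrt(2)*z^3 + 25*z^3 - 100*sqrt(2)*z^2 - 21*z^2 + 84*sqrt(2)*z
(5) = h^5 - 5*h^4 - 28*h^3 + 92*h^2 + 240*h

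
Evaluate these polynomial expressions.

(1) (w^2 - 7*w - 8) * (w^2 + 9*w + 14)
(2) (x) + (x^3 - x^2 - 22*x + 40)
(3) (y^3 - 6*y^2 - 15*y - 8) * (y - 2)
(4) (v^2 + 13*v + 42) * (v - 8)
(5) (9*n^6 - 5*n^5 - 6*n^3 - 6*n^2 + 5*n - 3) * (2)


(1) = w^4 + 2*w^3 - 57*w^2 - 170*w - 112
(2) = x^3 - x^2 - 21*x + 40
(3) = y^4 - 8*y^3 - 3*y^2 + 22*y + 16
(4) = v^3 + 5*v^2 - 62*v - 336
(5) = 18*n^6 - 10*n^5 - 12*n^3 - 12*n^2 + 10*n - 6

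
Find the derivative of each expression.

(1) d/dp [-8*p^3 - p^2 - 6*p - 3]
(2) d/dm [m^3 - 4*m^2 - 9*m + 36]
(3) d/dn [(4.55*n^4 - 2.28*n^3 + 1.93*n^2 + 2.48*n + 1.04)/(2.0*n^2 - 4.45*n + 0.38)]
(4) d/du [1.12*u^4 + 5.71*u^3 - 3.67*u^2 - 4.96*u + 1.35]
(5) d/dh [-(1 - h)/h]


(1) = -24*p^2 - 2*p - 6
(2) = 3*m^2 - 8*m - 9
(3) = (18.2*n^5 - 65.3025*n^4 + 27.208*n^3 - 16.1477*n^2 - 2.6932*n + 5.5704)/(4.0*n^4 - 17.8*n^3 + 21.3225*n^2 - 3.382*n + 0.1444)
(4) = 4.48*u^3 + 17.13*u^2 - 7.34*u - 4.96
(5) = h^(-2)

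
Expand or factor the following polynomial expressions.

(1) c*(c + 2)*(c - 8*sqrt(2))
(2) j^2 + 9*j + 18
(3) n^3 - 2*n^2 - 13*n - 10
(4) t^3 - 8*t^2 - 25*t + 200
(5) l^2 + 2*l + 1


(1) = c^3 - 8*sqrt(2)*c^2 + 2*c^2 - 16*sqrt(2)*c
(2) = (j + 3)*(j + 6)
(3) = (n - 5)*(n + 1)*(n + 2)
(4) = (t - 8)*(t - 5)*(t + 5)
(5) = (l + 1)^2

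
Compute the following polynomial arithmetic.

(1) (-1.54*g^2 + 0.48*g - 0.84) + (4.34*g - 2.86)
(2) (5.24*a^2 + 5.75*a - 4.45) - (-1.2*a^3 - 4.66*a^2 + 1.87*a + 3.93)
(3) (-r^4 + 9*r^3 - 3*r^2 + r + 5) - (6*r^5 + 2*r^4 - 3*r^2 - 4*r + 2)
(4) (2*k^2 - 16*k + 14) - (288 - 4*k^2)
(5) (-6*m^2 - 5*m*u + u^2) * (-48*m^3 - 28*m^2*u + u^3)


(1) = -1.54*g^2 + 4.82*g - 3.7
(2) = 1.2*a^3 + 9.9*a^2 + 3.88*a - 8.38
(3) = -6*r^5 - 3*r^4 + 9*r^3 + 5*r + 3
(4) = 6*k^2 - 16*k - 274
(5) = 288*m^5 + 408*m^4*u + 92*m^3*u^2 - 34*m^2*u^3 - 5*m*u^4 + u^5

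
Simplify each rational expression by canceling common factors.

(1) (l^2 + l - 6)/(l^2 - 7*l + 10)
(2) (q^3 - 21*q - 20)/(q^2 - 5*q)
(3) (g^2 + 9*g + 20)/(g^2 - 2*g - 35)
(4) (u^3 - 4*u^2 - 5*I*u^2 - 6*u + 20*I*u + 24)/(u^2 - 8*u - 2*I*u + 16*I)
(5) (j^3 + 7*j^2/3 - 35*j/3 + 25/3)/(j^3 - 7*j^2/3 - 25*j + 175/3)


(1) = (l + 3)/(l - 5)
(2) = (q^2 + 5*q + 4)/q
(3) = (g + 4)/(g - 7)
(4) = (u^2 + u*(-4 - 3*I) + 12*I)/(u - 8)
(5) = (3*j^2 - 8*j + 5)/(3*j^2 - 22*j + 35)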